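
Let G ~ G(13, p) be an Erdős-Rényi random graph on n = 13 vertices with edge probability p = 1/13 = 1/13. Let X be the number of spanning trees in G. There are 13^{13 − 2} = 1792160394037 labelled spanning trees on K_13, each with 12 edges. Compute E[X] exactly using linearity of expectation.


K_13 has 13^{13 − 2} = 1792160394037 labelled spanning trees.
For each such spanning tree H, let X_H = 1 if all 12 edges of H are present in G. Then P[X_H = 1] = p^{12} = (1/13)^{12} = 1/23298085122481.
By linearity of expectation: E[X] = Σ_H E[X_H] = 1792160394037 · p^{12} = 1792160394037 · 1/23298085122481 = 1/13.
Numerically: E[X] ≈ 0.07692.

E[X] = 1792160394037 · (1/13)^{12} = 1/13 ≈ 0.07692.


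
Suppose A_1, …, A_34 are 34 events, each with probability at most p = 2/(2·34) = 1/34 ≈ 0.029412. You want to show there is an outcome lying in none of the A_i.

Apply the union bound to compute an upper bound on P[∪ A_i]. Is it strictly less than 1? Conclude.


Union bound: P[∪_{i=1}^{34} A_i] ≤ Σ_i P[A_i] ≤ 34·p = 34·(1/34) = 1.
Numerically: 1 ≈ 1.000000.
Is 1 < 1? NO.
Since the bound 1 is ≥ 1, the union bound is uninformative here; it does NOT by itself certify existence.

34·p = 1 ≈ 1.000000; existence NOT certified by the union bound.


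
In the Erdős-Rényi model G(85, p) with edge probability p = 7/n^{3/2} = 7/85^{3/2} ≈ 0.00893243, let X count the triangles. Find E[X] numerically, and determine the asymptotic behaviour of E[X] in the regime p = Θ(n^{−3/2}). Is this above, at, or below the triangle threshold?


Number of potential triangles: C(85, 3) = 98770.
Each occurs with probability p³ ≈ (0.00893243)³ ≈ 7.12703603e-07.
By linearity: E[X] = C(85, 3)·p³ ≈ 98770 · 7.12703603e-07 ≈ 0.070394.
Since α = 3/2 > 1, p = c/n^{3/2} = o(1/n) is below the triangle threshold p ~ 1/n. Asymptotically E[X] ~ (c³/6)·n^{3(1−α)} = (7³/6)·n^{-1.5} → 0, so by Markov's inequality G has no triangles w.h.p.

E[X] ≈ 0.070394; in regime p = Θ(1/n^{3/2}) E[X] tends to 0 (below the triangle threshold p ~ 1/n).


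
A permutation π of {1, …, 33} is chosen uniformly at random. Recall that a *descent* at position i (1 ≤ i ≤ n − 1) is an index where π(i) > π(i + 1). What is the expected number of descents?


Write X = Σ X_I over i = 1, …, 32, with X_I the indicator of one descent.
There are 32 indicators.
For each fixed i, the pair (π(i), π(i+1)) is a uniformly random ordered pair of distinct values from {1, …, 33}; by symmetry P[π(i) > π(i+1)] = 1/2.
By linearity: E[X] = 32 · (1/2) = (33 − 1) · (1/2) = 16 ≈ 16.000.

E[X] = 16 = 16.000.


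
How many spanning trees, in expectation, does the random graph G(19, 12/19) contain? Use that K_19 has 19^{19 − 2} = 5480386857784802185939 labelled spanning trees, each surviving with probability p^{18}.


K_19 has 19^{19 − 2} = 5480386857784802185939 labelled spanning trees.
For each such spanning tree H, let X_H = 1 if all 18 edges of H are present in G. Then P[X_H = 1] = p^{18} = (12/19)^{18} = 26623333280885243904/104127350297911241532841.
By linearity: E[X] = Σ_H E[X_H] = 5480386857784802185939 · p^{18} = 5480386857784802185939 · 26623333280885243904/104127350297911241532841 = 26623333280885243904/19.
Numerically: E[X] ≈ 1.40123e+18.

E[X] = 5480386857784802185939 · (12/19)^{18} = 26623333280885243904/19 ≈ 1.40123e+18.


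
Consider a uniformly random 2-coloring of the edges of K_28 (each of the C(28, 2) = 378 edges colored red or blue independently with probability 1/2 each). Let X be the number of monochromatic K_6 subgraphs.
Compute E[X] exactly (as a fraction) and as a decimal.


Let X = Σ_S X_S over the C(28, 6) = 376740 subsets S of size 6, where X_S = 1 if the K_6 on S is monochromatic.
For a fixed S, the K_6 on S has C(6, 2) = 15 edges. P[all 15 edges red] = (1/2)^15, and likewise for blue, so P[monochromatic] = 2·(1/2)^15 = 2^{1 − 15} = 1/16384.
By linearity: E[X] = C(28, 6) · 2^{1 − 15} = 376740 · 1/16384 = 94185/4096.
Numerically: E[X] ≈ 22.9944.

E[X] = C(28,6)·2^(1−C(6,2)) = 94185/4096 ≈ 22.9944.


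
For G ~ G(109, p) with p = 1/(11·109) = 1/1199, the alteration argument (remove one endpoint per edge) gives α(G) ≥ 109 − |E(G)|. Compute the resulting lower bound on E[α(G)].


E[|E(G)|] = C(109, 2)·p = 5886 · (1/1199) = 54/11.
E[α(G)] ≥ n − E[|E(G)|] = 109 − 54/11 = 1145/11.
Numerically: ≈ 104.0909.
(This is only a lower bound; the true E[α(G)] may be larger.)

E[α(G)] ≥ 1145/11 ≈ 104.0909.


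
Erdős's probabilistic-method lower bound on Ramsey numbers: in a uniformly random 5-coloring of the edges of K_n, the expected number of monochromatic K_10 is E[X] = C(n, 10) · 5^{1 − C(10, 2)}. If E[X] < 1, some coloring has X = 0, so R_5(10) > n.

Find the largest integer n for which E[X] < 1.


We need C(n, 10) · 5^{1 − 45} < 1, i.e. C(n, 10) < 5^{45 − 1} = 5684341886080801486968994140625.
Check values of n near the boundary:
  n = 5391: C(5391, 10) = 5666344714787188828795213697883; 5666344714787188828795213697883 < 5684341886080801486968994140625? YES
  n = 5392: C(5392, 10) = 5676873040158402483252283957448; 5676873040158402483252283957448 < 5684341886080801486968994140625? YES
  n = 5393: C(5393, 10) = 5687418968154238267170642278008; 5687418968154238267170642278008 < 5684341886080801486968994140625? NO
  n = 5394: C(5394, 10) = 5697982524930156243149785372878; 5697982524930156243149785372878 < 5684341886080801486968994140625? NO
The largest n with C(n, 10) < 5684341886080801486968994140625 is n = 5392 (where E[X] = 5676873040158402483252283957448/5684341886080801486968994140625 ≈ 0.99869). Hence R_5(10) > 5392, i.e. R_5(10) ≥ 5393.

Largest n = 5392; hence R_5(10) > 5392.


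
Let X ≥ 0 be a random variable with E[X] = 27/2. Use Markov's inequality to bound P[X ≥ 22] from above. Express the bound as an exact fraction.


μ = E[X] = 27/2, a = 22.
Markov: P[X ≥ 22] ≤ μ/a = (27/2)/22 = 27/44.
Numerically: ≈ 0.613636.
(Since a = 22 > μ = 13.500000, the bound 27/44 is < 1 and informative.)

P[X ≥ 22] ≤ 27/44 ≈ 0.613636.


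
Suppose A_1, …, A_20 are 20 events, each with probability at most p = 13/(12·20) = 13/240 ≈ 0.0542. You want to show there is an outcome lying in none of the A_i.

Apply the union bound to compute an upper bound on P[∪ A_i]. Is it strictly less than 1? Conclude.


Union bound: P[∪_{i=1}^{20} A_i] ≤ Σ_i P[A_i] ≤ 20·p = 20·(13/240) = 13/12.
Numerically: 13/12 ≈ 1.0833.
Is 13/12 < 1? NO.
Since the bound 13/12 is ≥ 1, the union bound is uninformative here; it does NOT by itself certify existence.

20·p = 13/12 ≈ 1.0833; existence NOT certified by the union bound.


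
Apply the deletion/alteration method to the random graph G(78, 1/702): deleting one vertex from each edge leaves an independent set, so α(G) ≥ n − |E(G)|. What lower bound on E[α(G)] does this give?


E[|E(G)|] = C(78, 2)·p = 3003 · (1/702) = 77/18.
E[α(G)] ≥ n − E[|E(G)|] = 78 − 77/18 = 1327/18.
Numerically: ≈ 73.722222.
(This is only a lower bound; the true E[α(G)] may be larger.)

E[α(G)] ≥ 1327/18 ≈ 73.722222.


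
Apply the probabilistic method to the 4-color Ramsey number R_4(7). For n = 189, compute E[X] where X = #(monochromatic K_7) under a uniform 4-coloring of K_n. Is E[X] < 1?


E[X] = C(189, 7) · 4^{1 − 21} = 1527510868092 · 4^{−20} = 1527510868092/1099511627776.
As a reduced fraction: E[X] = 381877717023/274877906944 ≈ 1.3893.
Is E[X] < 1? NO.
Since E[X] ≥ 1, the first-moment bound is inconclusive at n = 189; it does NOT by itself certify R_4(7) > 189.

E[X] = 381877717023/274877906944 ≈ 1.3893; E[X] ≥ 1; first-moment method inconclusive here.


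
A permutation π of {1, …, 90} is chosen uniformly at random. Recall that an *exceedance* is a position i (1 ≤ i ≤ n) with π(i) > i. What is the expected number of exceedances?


Write X = Σ_{i=1}^{90} X_i, where X_i = 1_{π(i) > i}.
For each fixed i, π(i) is uniform over {1, …, 90} (marginal of a uniform permutation), so P[π(i) > i] = (n − i)/n. Summing: Σ_{i=1}^{90} (n − i)/n = (0 + 1 + … + 89)/90 = 90(90 − 1)/(2·90) = (90 − 1)/2.
Hence E[X] = Σ_{i=1}^{90} (90 − i)/90 = 89/2 ≈ 44.500.

E[X] = 89/2 = 44.500.


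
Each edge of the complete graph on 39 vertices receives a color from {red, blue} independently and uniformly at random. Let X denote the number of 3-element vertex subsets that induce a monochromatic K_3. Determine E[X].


Let X = Σ_S X_S over the C(39, 3) = 9139 subsets S of size 3, where X_S = 1 if the K_3 on S is monochromatic.
For a fixed S, the K_3 on S has C(3, 2) = 3 edges. P[all 3 edges red] = (1/2)^3, and likewise for blue, so P[monochromatic] = 2·(1/2)^3 = 2^{1 − 3} = 1/4.
Summing: E[X] = C(39, 3) · 2^{1 − 3} = 9139 · 1/4 = 9139/4.
Numerically: E[X] ≈ 2284.750.

E[X] = C(39,3)·2^(1−C(3,2)) = 9139/4 ≈ 2284.750.


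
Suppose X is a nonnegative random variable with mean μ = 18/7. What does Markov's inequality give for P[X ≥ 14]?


μ = E[X] = 18/7, a = 14.
Markov: P[X ≥ 14] ≤ μ/a = (18/7)/14 = 9/49.
Numerically: ≈ 0.184.
(Since a = 14 > μ = 2.571, the bound 9/49 is < 1 and informative.)

P[X ≥ 14] ≤ 9/49 ≈ 0.184.


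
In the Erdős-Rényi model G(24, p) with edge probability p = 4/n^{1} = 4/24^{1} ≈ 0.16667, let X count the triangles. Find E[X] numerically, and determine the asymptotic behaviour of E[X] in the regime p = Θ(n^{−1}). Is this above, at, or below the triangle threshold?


Number of potential triangles: C(24, 3) = 2024.
Each occurs with probability p³ ≈ (0.16667)³ ≈ 4.6296296e-03.
By linearity: E[X] = C(24, 3)·p³ ≈ 2024 · 4.6296296e-03 ≈ 9.37037.
Here α = 1, so p = 4/n is exactly at the triangle threshold p ~ 1/n. Asymptotically E[X] → c³/6 = 4³/6 = 32/3 ≈ 10.66667, a bounded constant. In this regime the triangle count is asymptotically Poisson(c³/6).

E[X] ≈ 9.37037; in regime p = Θ(1/n^{1}) E[X] stays bounded (at the triangle threshold p ~ 1/n).


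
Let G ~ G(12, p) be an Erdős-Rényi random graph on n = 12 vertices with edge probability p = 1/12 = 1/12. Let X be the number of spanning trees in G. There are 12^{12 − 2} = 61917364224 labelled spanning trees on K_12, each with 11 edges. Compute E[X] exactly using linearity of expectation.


K_12 has 12^{12 − 2} = 61917364224 labelled spanning trees.
For each such spanning tree H, let X_H = 1 if all 11 edges of H are present in G. Then P[X_H = 1] = p^{11} = (1/12)^{11} = 1/743008370688.
Summing the indicators: E[X] = Σ_H E[X_H] = 61917364224 · p^{11} = 61917364224 · 1/743008370688 = 1/12.
Numerically: E[X] ≈ 0.08333.

E[X] = 61917364224 · (1/12)^{11} = 1/12 ≈ 0.08333.


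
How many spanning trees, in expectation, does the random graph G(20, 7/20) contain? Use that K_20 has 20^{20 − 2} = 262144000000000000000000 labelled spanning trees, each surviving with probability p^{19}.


K_20 has 20^{20 − 2} = 262144000000000000000000 labelled spanning trees.
For each such spanning tree H, let X_H = 1 if all 19 edges of H are present in G. Then P[X_H = 1] = p^{19} = (7/20)^{19} = 11398895185373143/5242880000000000000000000.
By linearity of expectation: E[X] = Σ_H E[X_H] = 262144000000000000000000 · p^{19} = 262144000000000000000000 · 11398895185373143/5242880000000000000000000 = 11398895185373143/20.
Numerically: E[X] ≈ 5.699e+14.

E[X] = 262144000000000000000000 · (7/20)^{19} = 11398895185373143/20 ≈ 5.699e+14.


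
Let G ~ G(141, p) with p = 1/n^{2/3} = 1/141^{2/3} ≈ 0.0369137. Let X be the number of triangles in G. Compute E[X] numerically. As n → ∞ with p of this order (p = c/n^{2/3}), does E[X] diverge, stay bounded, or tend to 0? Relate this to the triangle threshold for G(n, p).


Number of potential triangles: C(141, 3) = 457310.
Each occurs with probability p³ ≈ (0.0369137)³ ≈ 5.02992807e-05.
By linearity: E[X] = C(141, 3)·p³ ≈ 457310 · 5.02992807e-05 ≈ 23.002364.
Since α = 2/3 < 1, p = c/n^{2/3} ≫ 1/n is above the triangle threshold p ~ 1/n. Asymptotically E[X] ~ (c³/6)·n^{3(1−α)} = (1³/6)·n^{1} → ∞; triangles are abundant w.h.p.

E[X] ≈ 23.002364; in regime p = Θ(1/n^{2/3}) E[X] diverges (above the triangle threshold p ~ 1/n).


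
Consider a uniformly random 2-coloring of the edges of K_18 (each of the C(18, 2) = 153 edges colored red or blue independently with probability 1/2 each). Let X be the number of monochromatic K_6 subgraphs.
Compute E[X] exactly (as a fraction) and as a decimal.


Let X = Σ_S X_S over the C(18, 6) = 18564 subsets S of size 6, where X_S = 1 if the K_6 on S is monochromatic.
For a fixed S, the K_6 on S has C(6, 2) = 15 edges. P[all 15 edges red] = (1/2)^15, and likewise for blue, so P[monochromatic] = 2·(1/2)^15 = 2^{1 − 15} = 1/16384.
By linearity: E[X] = C(18, 6) · 2^{1 − 15} = 18564 · 1/16384 = 4641/4096.
Numerically: E[X] ≈ 1.133.

E[X] = C(18,6)·2^(1−C(6,2)) = 4641/4096 ≈ 1.133.


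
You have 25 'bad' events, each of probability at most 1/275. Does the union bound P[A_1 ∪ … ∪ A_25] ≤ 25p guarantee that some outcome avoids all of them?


Union bound: P[∪_{i=1}^{25} A_i] ≤ Σ_i P[A_i] ≤ 25·p = 25·(1/275) = 1/11.
Numerically: 1/11 ≈ 0.0909091.
Is 1/11 < 1? YES.
Since P[∪ A_i] ≤ 1/11 < 1, the complement has P[∩ A_i^c] ≥ 1 − 1/11 = 10/11 > 0, so some outcome avoids every A_i.

25·p = 1/11 ≈ 0.0909091; existence CERTIFIED by the union bound.


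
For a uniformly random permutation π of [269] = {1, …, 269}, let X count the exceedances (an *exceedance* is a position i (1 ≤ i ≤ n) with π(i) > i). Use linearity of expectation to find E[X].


Write X = Σ_{i=1}^{269} X_i, where X_i = 1_{π(i) > i}.
For each fixed i, π(i) is uniform over {1, …, 269} (marginal of a uniform permutation), so P[π(i) > i] = (n − i)/n. Summing: Σ_{i=1}^{269} (n − i)/n = (0 + 1 + … + 268)/269 = 269(269 − 1)/(2·269) = (269 − 1)/2.
Hence E[X] = Σ_{i=1}^{269} (269 − i)/269 = 134 ≈ 134.0000.

E[X] = 134 = 134.0000.


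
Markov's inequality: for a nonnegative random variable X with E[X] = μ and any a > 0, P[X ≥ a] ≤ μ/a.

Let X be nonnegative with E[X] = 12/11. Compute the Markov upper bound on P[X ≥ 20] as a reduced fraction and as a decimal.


μ = E[X] = 12/11, a = 20.
Markov: P[X ≥ 20] ≤ μ/a = (12/11)/20 = 3/55.
Numerically: ≈ 0.0545.
(Since a = 20 > μ = 1.0909, the bound 3/55 is < 1 and informative.)

P[X ≥ 20] ≤ 3/55 ≈ 0.0545.


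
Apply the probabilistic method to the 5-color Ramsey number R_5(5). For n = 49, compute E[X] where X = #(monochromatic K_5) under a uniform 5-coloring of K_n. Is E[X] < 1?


E[X] = C(49, 5) · 5^{1 − 10} = 1906884 · 5^{−9} = 1906884/1953125.
As a reduced fraction: E[X] = 1906884/1953125 ≈ 0.976325.
Is E[X] < 1? YES.
Since E[X] < 1, there exists a 5-coloring of K_{49} with no monochromatic K_5; hence R_5(5) > 49.

E[X] = 1906884/1953125 ≈ 0.976325; E[X] < 1, so R_5(5) > 49.


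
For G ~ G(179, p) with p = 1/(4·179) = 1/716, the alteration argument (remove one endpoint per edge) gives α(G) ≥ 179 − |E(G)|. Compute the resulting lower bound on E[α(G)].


E[|E(G)|] = C(179, 2)·p = 15931 · (1/716) = 89/4.
E[α(G)] ≥ n − E[|E(G)|] = 179 − 89/4 = 627/4.
Numerically: ≈ 156.750000.
(This is only a lower bound; the true E[α(G)] may be larger.)

E[α(G)] ≥ 627/4 ≈ 156.750000.


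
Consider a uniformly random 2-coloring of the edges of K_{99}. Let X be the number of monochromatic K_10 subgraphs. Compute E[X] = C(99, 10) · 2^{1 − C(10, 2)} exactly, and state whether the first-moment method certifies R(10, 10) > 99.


E[X] = C(99, 10) · 2^{1 − 45} = 15579278510796 · 2^{−44} = 15579278510796/17592186044416.
As a reduced fraction: E[X] = 3894819627699/4398046511104 ≈ 0.8856.
Is E[X] < 1? YES.
Since E[X] < 1, there exists a 2-coloring of K_{99} with no monochromatic K_10; hence R(10, 10) > 99.

E[X] = 3894819627699/4398046511104 ≈ 0.8856; E[X] < 1, so R(10, 10) > 99.


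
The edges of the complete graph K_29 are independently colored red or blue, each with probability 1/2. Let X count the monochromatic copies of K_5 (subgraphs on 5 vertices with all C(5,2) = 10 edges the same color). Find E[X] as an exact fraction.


Let X = Σ_S X_S over the C(29, 5) = 118755 subsets S of size 5, where X_S = 1 if the K_5 on S is monochromatic.
For a fixed S, the K_5 on S has C(5, 2) = 10 edges. P[all 10 edges red] = (1/2)^10, and likewise for blue, so P[monochromatic] = 2·(1/2)^10 = 2^{1 − 10} = 1/512.
Summing: E[X] = C(29, 5) · 2^{1 − 10} = 118755 · 1/512 = 118755/512.
Numerically: E[X] ≈ 231.943.

E[X] = C(29,5)·2^(1−C(5,2)) = 118755/512 ≈ 231.943.


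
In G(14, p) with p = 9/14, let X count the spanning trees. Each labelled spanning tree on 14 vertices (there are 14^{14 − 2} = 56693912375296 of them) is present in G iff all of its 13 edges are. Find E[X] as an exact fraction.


K_14 has 14^{14 − 2} = 56693912375296 labelled spanning trees.
For each such spanning tree H, let X_H = 1 if all 13 edges of H are present in G. Then P[X_H = 1] = p^{13} = (9/14)^{13} = 2541865828329/793714773254144.
By linearity of expectation: E[X] = Σ_H E[X_H] = 56693912375296 · p^{13} = 56693912375296 · 2541865828329/793714773254144 = 2541865828329/14.
Numerically: E[X] ≈ 1.81562e+11.

E[X] = 56693912375296 · (9/14)^{13} = 2541865828329/14 ≈ 1.81562e+11.


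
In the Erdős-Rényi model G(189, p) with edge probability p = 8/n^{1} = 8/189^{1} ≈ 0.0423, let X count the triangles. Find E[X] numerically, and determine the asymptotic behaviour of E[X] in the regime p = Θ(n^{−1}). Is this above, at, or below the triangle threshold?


Number of potential triangles: C(189, 3) = 1107414.
Each occurs with probability p³ ≈ (0.0423)³ ≈ 7.58376e-05.
By linearity: E[X] = C(189, 3)·p³ ≈ 1107414 · 7.58376e-05 ≈ 83.984.
Here α = 1, so p = 8/n is exactly at the triangle threshold p ~ 1/n. Asymptotically E[X] → c³/6 = 8³/6 = 256/3 ≈ 85.333, a bounded constant. In this regime the triangle count is asymptotically Poisson(c³/6).

E[X] ≈ 83.984; in regime p = Θ(1/n^{1}) E[X] stays bounded (at the triangle threshold p ~ 1/n).


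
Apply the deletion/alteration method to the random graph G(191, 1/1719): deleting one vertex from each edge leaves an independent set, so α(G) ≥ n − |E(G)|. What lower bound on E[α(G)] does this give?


E[|E(G)|] = C(191, 2)·p = 18145 · (1/1719) = 95/9.
E[α(G)] ≥ n − E[|E(G)|] = 191 − 95/9 = 1624/9.
Numerically: ≈ 180.444444.
(This is only a lower bound; the true E[α(G)] may be larger.)

E[α(G)] ≥ 1624/9 ≈ 180.444444.


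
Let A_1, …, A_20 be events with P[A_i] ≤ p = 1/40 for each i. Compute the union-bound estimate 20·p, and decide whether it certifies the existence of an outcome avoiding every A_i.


Union bound: P[∪_{i=1}^{20} A_i] ≤ Σ_i P[A_i] ≤ 20·p = 20·(1/40) = 1/2.
Numerically: 1/2 ≈ 0.500.
Is 1/2 < 1? YES.
Since P[∪ A_i] ≤ 1/2 < 1, the complement has P[∩ A_i^c] ≥ 1 − 1/2 = 1/2 > 0, so some outcome avoids every A_i.

20·p = 1/2 ≈ 0.500; existence CERTIFIED by the union bound.


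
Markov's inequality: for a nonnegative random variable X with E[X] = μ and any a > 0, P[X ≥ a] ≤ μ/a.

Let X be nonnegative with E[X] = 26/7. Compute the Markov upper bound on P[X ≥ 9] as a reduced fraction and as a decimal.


μ = E[X] = 26/7, a = 9.
Markov: P[X ≥ 9] ≤ μ/a = (26/7)/9 = 26/63.
Numerically: ≈ 0.412698.
(Since a = 9 > μ = 3.714286, the bound 26/63 is < 1 and informative.)

P[X ≥ 9] ≤ 26/63 ≈ 0.412698.


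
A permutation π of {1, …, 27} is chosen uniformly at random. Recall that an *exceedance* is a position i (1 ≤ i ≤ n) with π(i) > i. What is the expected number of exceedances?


Write X = Σ_{i=1}^{27} X_i, where X_i = 1_{π(i) > i}.
For each fixed i, π(i) is uniform over {1, …, 27} (marginal of a uniform permutation), so P[π(i) > i] = (n − i)/n. Summing: Σ_{i=1}^{27} (n − i)/n = (0 + 1 + … + 26)/27 = 27(27 − 1)/(2·27) = (27 − 1)/2.
Hence E[X] = Σ_{i=1}^{27} (27 − i)/27 = 13 ≈ 13.000.

E[X] = 13 = 13.000.


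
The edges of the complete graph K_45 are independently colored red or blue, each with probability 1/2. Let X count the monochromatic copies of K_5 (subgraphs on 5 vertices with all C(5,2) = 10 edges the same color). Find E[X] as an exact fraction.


Let X = Σ_S X_S over the C(45, 5) = 1221759 subsets S of size 5, where X_S = 1 if the K_5 on S is monochromatic.
For a fixed S, the K_5 on S has C(5, 2) = 10 edges. P[all 10 edges red] = (1/2)^10, and likewise for blue, so P[monochromatic] = 2·(1/2)^10 = 2^{1 − 10} = 1/512.
By linearity of expectation: E[X] = C(45, 5) · 2^{1 − 10} = 1221759 · 1/512 = 1221759/512.
Numerically: E[X] ≈ 2386.24805.

E[X] = C(45,5)·2^(1−C(5,2)) = 1221759/512 ≈ 2386.24805.


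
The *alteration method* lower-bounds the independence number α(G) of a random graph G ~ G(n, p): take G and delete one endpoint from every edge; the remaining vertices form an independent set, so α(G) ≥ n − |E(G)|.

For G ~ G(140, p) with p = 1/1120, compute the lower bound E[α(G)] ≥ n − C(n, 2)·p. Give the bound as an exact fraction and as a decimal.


E[|E(G)|] = C(140, 2)·p = 9730 · (1/1120) = 139/16.
E[α(G)] ≥ n − E[|E(G)|] = 140 − 139/16 = 2101/16.
Numerically: ≈ 131.312500.
(This is only a lower bound; the true E[α(G)] may be larger.)

E[α(G)] ≥ 2101/16 ≈ 131.312500.


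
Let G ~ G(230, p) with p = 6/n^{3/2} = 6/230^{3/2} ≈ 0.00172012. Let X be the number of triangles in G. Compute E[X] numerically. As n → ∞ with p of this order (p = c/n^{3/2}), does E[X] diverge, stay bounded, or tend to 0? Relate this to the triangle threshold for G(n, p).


Number of potential triangles: C(230, 3) = 2001460.
Each occurs with probability p³ ≈ (0.00172012)³ ≈ 5.08953950e-09.
By linearity: E[X] = C(230, 3)·p³ ≈ 2001460 · 5.08953950e-09 ≈ 0.010187.
Since α = 3/2 > 1, p = c/n^{3/2} = o(1/n) is below the triangle threshold p ~ 1/n. Asymptotically E[X] ~ (c³/6)·n^{3(1−α)} = (6³/6)·n^{-1.5} → 0, so by Markov's inequality G has no triangles w.h.p.

E[X] ≈ 0.010187; in regime p = Θ(1/n^{3/2}) E[X] tends to 0 (below the triangle threshold p ~ 1/n).


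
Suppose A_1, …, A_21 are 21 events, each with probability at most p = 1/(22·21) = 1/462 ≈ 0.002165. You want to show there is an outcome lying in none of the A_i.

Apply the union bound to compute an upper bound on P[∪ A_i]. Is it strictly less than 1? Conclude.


Union bound: P[∪_{i=1}^{21} A_i] ≤ Σ_i P[A_i] ≤ 21·p = 21·(1/462) = 1/22.
Numerically: 1/22 ≈ 0.045455.
Is 1/22 < 1? YES.
Since P[∪ A_i] ≤ 1/22 < 1, the complement has P[∩ A_i^c] ≥ 1 − 1/22 = 21/22 > 0, so some outcome avoids every A_i.

21·p = 1/22 ≈ 0.045455; existence CERTIFIED by the union bound.


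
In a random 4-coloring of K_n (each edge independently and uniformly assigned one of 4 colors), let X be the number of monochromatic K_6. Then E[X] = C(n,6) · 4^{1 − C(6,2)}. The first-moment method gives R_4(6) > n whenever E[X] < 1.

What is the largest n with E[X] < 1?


We need C(n, 6) · 4^{1 − 15} < 1, i.e. C(n, 6) < 4^{15 − 1} = 268435456.
Check values of n near the boundary:
  n = 73: C(73, 6) = 170230452; 170230452 < 268435456? YES
  n = 74: C(74, 6) = 185250786; 185250786 < 268435456? YES
  n = 75: C(75, 6) = 201359550; 201359550 < 268435456? YES
  n = 76: C(76, 6) = 218618940; 218618940 < 268435456? YES
  n = 77: C(77, 6) = 237093780; 237093780 < 268435456? YES
  n = 78: C(78, 6) = 256851595; 256851595 < 268435456? YES
  n = 79: C(79, 6) = 277962685; 277962685 < 268435456? NO
  n = 80: C(80, 6) = 300500200; 300500200 < 268435456? NO
  n = 81: C(81, 6) = 324540216; 324540216 < 268435456? NO
The largest n with C(n, 6) < 268435456 is n = 78 (where E[X] = 256851595/268435456 ≈ 0.9568). Hence R_4(6) > 78, i.e. R_4(6) ≥ 79.

Largest n = 78; hence R_4(6) > 78.


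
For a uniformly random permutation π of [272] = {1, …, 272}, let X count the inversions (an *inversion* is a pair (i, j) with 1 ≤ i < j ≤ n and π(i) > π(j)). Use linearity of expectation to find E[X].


Write X = Σ X_I over the C(272, 2) = 36856 pairs i < j, with X_I the indicator of one inversion.
There are 36856 indicators.
For each fixed pair i < j, the values π(i) and π(j) are two distinct elements of {1, …, 272} in uniformly random order; by symmetry P[π(i) > π(j)] = 1/2.
By linearity: E[X] = 36856 · (1/2) = C(272, 2) · (1/2) = 36856/2 = 18428 ≈ 18428.0000.

E[X] = 18428 = 18428.0000.


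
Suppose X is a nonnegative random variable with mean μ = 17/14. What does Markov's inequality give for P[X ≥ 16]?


μ = E[X] = 17/14, a = 16.
Markov: P[X ≥ 16] ≤ μ/a = (17/14)/16 = 17/224.
Numerically: ≈ 0.076.
(Since a = 16 > μ = 1.214, the bound 17/224 is < 1 and informative.)

P[X ≥ 16] ≤ 17/224 ≈ 0.076.


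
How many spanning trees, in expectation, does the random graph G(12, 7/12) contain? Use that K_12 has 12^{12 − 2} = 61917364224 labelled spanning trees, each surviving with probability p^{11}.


K_12 has 12^{12 − 2} = 61917364224 labelled spanning trees.
For each such spanning tree H, let X_H = 1 if all 11 edges of H are present in G. Then P[X_H = 1] = p^{11} = (7/12)^{11} = 1977326743/743008370688.
By linearity: E[X] = Σ_H E[X_H] = 61917364224 · p^{11} = 61917364224 · 1977326743/743008370688 = 1977326743/12.
Numerically: E[X] ≈ 1.65e+08.

E[X] = 61917364224 · (7/12)^{11} = 1977326743/12 ≈ 1.65e+08.


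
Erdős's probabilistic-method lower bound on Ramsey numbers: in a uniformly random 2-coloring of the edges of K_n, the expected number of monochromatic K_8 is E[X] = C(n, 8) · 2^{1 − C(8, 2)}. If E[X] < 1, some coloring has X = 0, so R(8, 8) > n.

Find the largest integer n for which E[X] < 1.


We need C(n, 8) · 2^{1 − 28} < 1, i.e. C(n, 8) < 2^{28 − 1} = 134217728.
Check values of n near the boundary:
  n = 38: C(38, 8) = 48903492; 48903492 < 134217728? YES
  n = 39: C(39, 8) = 61523748; 61523748 < 134217728? YES
  n = 40: C(40, 8) = 76904685; 76904685 < 134217728? YES
  n = 41: C(41, 8) = 95548245; 95548245 < 134217728? YES
  n = 42: C(42, 8) = 118030185; 118030185 < 134217728? YES
  n = 43: C(43, 8) = 145008513; 145008513 < 134217728? NO
  n = 44: C(44, 8) = 177232627; 177232627 < 134217728? NO
The largest n with C(n, 8) < 134217728 is n = 42 (where E[X] = 118030185/134217728 ≈ 0.8794). Hence R(8, 8) > 42, i.e. R(8, 8) ≥ 43.

Largest n = 42; hence R(8, 8) > 42.


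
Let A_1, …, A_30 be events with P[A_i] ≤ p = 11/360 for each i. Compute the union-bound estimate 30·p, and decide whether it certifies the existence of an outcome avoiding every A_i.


Union bound: P[∪_{i=1}^{30} A_i] ≤ Σ_i P[A_i] ≤ 30·p = 30·(11/360) = 11/12.
Numerically: 11/12 ≈ 0.9166667.
Is 11/12 < 1? YES.
Since P[∪ A_i] ≤ 11/12 < 1, the complement has P[∩ A_i^c] ≥ 1 − 11/12 = 1/12 > 0, so some outcome avoids every A_i.

30·p = 11/12 ≈ 0.9166667; existence CERTIFIED by the union bound.


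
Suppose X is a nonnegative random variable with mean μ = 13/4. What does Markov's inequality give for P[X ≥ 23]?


μ = E[X] = 13/4, a = 23.
Markov: P[X ≥ 23] ≤ μ/a = (13/4)/23 = 13/92.
Numerically: ≈ 0.141304.
(Since a = 23 > μ = 3.250000, the bound 13/92 is < 1 and informative.)

P[X ≥ 23] ≤ 13/92 ≈ 0.141304.


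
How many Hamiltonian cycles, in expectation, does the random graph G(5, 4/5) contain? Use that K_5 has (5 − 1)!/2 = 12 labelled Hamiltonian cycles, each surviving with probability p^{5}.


K_5 has (5 − 1)!/2 = 12 labelled Hamiltonian cycles.
For each such Hamiltonian cycle H, let X_H = 1 if all 5 edges of H are present in G. Then P[X_H = 1] = p^{5} = (4/5)^{5} = 1024/3125.
By linearity: E[X] = Σ_H E[X_H] = 12 · p^{5} = 12 · 1024/3125 = 12288/3125.
Numerically: E[X] ≈ 3.9322.

E[X] = 12 · (4/5)^{5} = 12288/3125 ≈ 3.9322.


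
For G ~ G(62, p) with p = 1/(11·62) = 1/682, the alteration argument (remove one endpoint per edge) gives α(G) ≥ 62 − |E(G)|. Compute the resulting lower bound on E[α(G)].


E[|E(G)|] = C(62, 2)·p = 1891 · (1/682) = 61/22.
E[α(G)] ≥ n − E[|E(G)|] = 62 − 61/22 = 1303/22.
Numerically: ≈ 59.227.
(This is only a lower bound; the true E[α(G)] may be larger.)

E[α(G)] ≥ 1303/22 ≈ 59.227.


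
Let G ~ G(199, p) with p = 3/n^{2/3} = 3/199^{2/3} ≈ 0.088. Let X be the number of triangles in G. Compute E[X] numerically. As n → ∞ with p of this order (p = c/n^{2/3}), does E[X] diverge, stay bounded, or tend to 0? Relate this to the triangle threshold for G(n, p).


Number of potential triangles: C(199, 3) = 1293699.
Each occurs with probability p³ ≈ (0.088)³ ≈ 6.81801e-04.
By linearity: E[X] = C(199, 3)·p³ ≈ 1293699 · 6.81801e-04 ≈ 882.045.
Since α = 2/3 < 1, p = c/n^{2/3} ≫ 1/n is above the triangle threshold p ~ 1/n. Asymptotically E[X] ~ (c³/6)·n^{3(1−α)} = (3³/6)·n^{1} → ∞; triangles are abundant w.h.p.

E[X] ≈ 882.045; in regime p = Θ(1/n^{2/3}) E[X] diverges (above the triangle threshold p ~ 1/n).


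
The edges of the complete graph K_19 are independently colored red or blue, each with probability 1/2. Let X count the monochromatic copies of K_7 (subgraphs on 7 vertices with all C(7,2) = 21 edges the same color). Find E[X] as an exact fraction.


Let X = Σ_S X_S over the C(19, 7) = 50388 subsets S of size 7, where X_S = 1 if the K_7 on S is monochromatic.
For a fixed S, the K_7 on S has C(7, 2) = 21 edges. P[all 21 edges red] = (1/2)^21, and likewise for blue, so P[monochromatic] = 2·(1/2)^21 = 2^{1 − 21} = 1/1048576.
Summing: E[X] = C(19, 7) · 2^{1 − 21} = 50388 · 1/1048576 = 12597/262144.
Numerically: E[X] ≈ 0.048054.

E[X] = C(19,7)·2^(1−C(7,2)) = 12597/262144 ≈ 0.048054.


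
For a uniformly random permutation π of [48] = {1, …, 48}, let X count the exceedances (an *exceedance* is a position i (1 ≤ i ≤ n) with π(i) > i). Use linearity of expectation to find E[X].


Write X = Σ_{i=1}^{48} X_i, where X_i = 1_{π(i) > i}.
For each fixed i, π(i) is uniform over {1, …, 48} (marginal of a uniform permutation), so P[π(i) > i] = (n − i)/n. Summing: Σ_{i=1}^{48} (n − i)/n = (0 + 1 + … + 47)/48 = 48(48 − 1)/(2·48) = (48 − 1)/2.
Hence E[X] = Σ_{i=1}^{48} (48 − i)/48 = 47/2 ≈ 23.5000.

E[X] = 47/2 = 23.5000.


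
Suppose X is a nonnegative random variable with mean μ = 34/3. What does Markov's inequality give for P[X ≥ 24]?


μ = E[X] = 34/3, a = 24.
Markov: P[X ≥ 24] ≤ μ/a = (34/3)/24 = 17/36.
Numerically: ≈ 0.472.
(Since a = 24 > μ = 11.333, the bound 17/36 is < 1 and informative.)

P[X ≥ 24] ≤ 17/36 ≈ 0.472.


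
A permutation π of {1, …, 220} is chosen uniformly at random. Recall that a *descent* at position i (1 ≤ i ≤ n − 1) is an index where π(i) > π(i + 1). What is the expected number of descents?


Write X = Σ X_I over i = 1, …, 219, with X_I the indicator of one descent.
There are 219 indicators.
For each fixed i, the pair (π(i), π(i+1)) is a uniformly random ordered pair of distinct values from {1, …, 220}; by symmetry P[π(i) > π(i+1)] = 1/2.
By linearity: E[X] = 219 · (1/2) = (220 − 1) · (1/2) = 219/2 ≈ 109.500000.

E[X] = 219/2 = 109.500000.


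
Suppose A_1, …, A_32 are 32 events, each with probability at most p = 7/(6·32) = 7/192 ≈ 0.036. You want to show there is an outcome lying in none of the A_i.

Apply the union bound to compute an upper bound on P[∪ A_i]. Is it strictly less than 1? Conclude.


Union bound: P[∪_{i=1}^{32} A_i] ≤ Σ_i P[A_i] ≤ 32·p = 32·(7/192) = 7/6.
Numerically: 7/6 ≈ 1.167.
Is 7/6 < 1? NO.
Since the bound 7/6 is ≥ 1, the union bound is uninformative here; it does NOT by itself certify existence.

32·p = 7/6 ≈ 1.167; existence NOT certified by the union bound.


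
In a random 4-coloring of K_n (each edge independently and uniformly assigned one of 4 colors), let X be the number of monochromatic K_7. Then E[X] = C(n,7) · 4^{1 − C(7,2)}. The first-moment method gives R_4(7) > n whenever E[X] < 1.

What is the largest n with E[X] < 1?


We need C(n, 7) · 4^{1 − 21} < 1, i.e. C(n, 7) < 4^{21 − 1} = 1099511627776.
Check values of n near the boundary:
  n = 175: C(175, 7) = 883208107275; 883208107275 < 1099511627776? YES
  n = 176: C(176, 7) = 919790691600; 919790691600 < 1099511627776? YES
  n = 177: C(177, 7) = 957664425960; 957664425960 < 1099511627776? YES
  n = 178: C(178, 7) = 996867063280; 996867063280 < 1099511627776? YES
  n = 179: C(179, 7) = 1037437234460; 1037437234460 < 1099511627776? YES
  n = 180: C(180, 7) = 1079414463600; 1079414463600 < 1099511627776? YES
  n = 181: C(181, 7) = 1122839183400; 1122839183400 < 1099511627776? NO
  n = 182: C(182, 7) = 1167752750736; 1167752750736 < 1099511627776? NO
The largest n with C(n, 7) < 1099511627776 is n = 180 (where E[X] = 67463403975/68719476736 ≈ 0.981722). Hence R_4(7) > 180, i.e. R_4(7) ≥ 181.

Largest n = 180; hence R_4(7) > 180.


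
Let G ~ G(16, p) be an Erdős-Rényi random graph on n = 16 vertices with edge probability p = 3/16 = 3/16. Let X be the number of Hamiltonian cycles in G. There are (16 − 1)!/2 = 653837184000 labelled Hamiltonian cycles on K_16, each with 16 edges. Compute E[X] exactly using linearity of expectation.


K_16 has (16 − 1)!/2 = 653837184000 labelled Hamiltonian cycles.
For each such Hamiltonian cycle H, let X_H = 1 if all 16 edges of H are present in G. Then P[X_H = 1] = p^{16} = (3/16)^{16} = 43046721/18446744073709551616.
By linearity of expectation: E[X] = Σ_H E[X_H] = 653837184000 · p^{16} = 653837184000 · 43046721/18446744073709551616 = 27485885585032875/18014398509481984.
Numerically: E[X] ≈ 1.52577.

E[X] = 653837184000 · (3/16)^{16} = 27485885585032875/18014398509481984 ≈ 1.52577.


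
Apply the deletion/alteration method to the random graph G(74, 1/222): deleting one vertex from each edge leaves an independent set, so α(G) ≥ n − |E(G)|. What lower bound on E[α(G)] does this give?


E[|E(G)|] = C(74, 2)·p = 2701 · (1/222) = 73/6.
E[α(G)] ≥ n − E[|E(G)|] = 74 − 73/6 = 371/6.
Numerically: ≈ 61.833.
(This is only a lower bound; the true E[α(G)] may be larger.)

E[α(G)] ≥ 371/6 ≈ 61.833.


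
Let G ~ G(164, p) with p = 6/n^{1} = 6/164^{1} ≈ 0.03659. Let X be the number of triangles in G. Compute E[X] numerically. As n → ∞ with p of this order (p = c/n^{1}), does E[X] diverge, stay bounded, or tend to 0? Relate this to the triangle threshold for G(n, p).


Number of potential triangles: C(164, 3) = 721764.
Each occurs with probability p³ ≈ (0.03659)³ ≈ 4.896911e-05.
By linearity: E[X] = C(164, 3)·p³ ≈ 721764 · 4.896911e-05 ≈ 35.3441.
Here α = 1, so p = 6/n is exactly at the triangle threshold p ~ 1/n. Asymptotically E[X] → c³/6 = 6³/6 = 36 ≈ 36.0000, a bounded constant. In this regime the triangle count is asymptotically Poisson(c³/6).

E[X] ≈ 35.3441; in regime p = Θ(1/n^{1}) E[X] stays bounded (at the triangle threshold p ~ 1/n).


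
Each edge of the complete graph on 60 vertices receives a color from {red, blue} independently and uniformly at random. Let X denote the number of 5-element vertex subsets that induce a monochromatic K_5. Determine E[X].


Let X = Σ_S X_S over the C(60, 5) = 5461512 subsets S of size 5, where X_S = 1 if the K_5 on S is monochromatic.
For a fixed S, the K_5 on S has C(5, 2) = 10 edges. P[all 10 edges red] = (1/2)^10, and likewise for blue, so P[monochromatic] = 2·(1/2)^10 = 2^{1 − 10} = 1/512.
By linearity: E[X] = C(60, 5) · 2^{1 − 10} = 5461512 · 1/512 = 682689/64.
Numerically: E[X] ≈ 10667.01562.

E[X] = C(60,5)·2^(1−C(5,2)) = 682689/64 ≈ 10667.01562.


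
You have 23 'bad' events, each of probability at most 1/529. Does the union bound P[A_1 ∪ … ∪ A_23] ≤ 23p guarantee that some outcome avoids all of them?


Union bound: P[∪_{i=1}^{23} A_i] ≤ Σ_i P[A_i] ≤ 23·p = 23·(1/529) = 1/23.
Numerically: 1/23 ≈ 0.0434783.
Is 1/23 < 1? YES.
Since P[∪ A_i] ≤ 1/23 < 1, the complement has P[∩ A_i^c] ≥ 1 − 1/23 = 22/23 > 0, so some outcome avoids every A_i.

23·p = 1/23 ≈ 0.0434783; existence CERTIFIED by the union bound.


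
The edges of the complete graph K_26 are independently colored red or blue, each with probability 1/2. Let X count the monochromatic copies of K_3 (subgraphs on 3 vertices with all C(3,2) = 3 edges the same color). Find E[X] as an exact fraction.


Let X = Σ_S X_S over the C(26, 3) = 2600 subsets S of size 3, where X_S = 1 if the K_3 on S is monochromatic.
For a fixed S, the K_3 on S has C(3, 2) = 3 edges. P[all 3 edges red] = (1/2)^3, and likewise for blue, so P[monochromatic] = 2·(1/2)^3 = 2^{1 − 3} = 1/4.
By linearity: E[X] = C(26, 3) · 2^{1 − 3} = 2600 · 1/4 = 650.
Numerically: E[X] ≈ 650.0000.

E[X] = C(26,3)·2^(1−C(3,2)) = 650 ≈ 650.0000.


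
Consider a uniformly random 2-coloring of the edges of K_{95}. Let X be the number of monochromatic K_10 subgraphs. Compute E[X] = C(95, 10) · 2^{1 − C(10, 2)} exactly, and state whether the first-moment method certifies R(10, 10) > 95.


E[X] = C(95, 10) · 2^{1 − 45} = 10104934117421 · 2^{−44} = 10104934117421/17592186044416.
As a reduced fraction: E[X] = 10104934117421/17592186044416 ≈ 0.57440.
Is E[X] < 1? YES.
Since E[X] < 1, there exists a 2-coloring of K_{95} with no monochromatic K_10; hence R(10, 10) > 95.

E[X] = 10104934117421/17592186044416 ≈ 0.57440; E[X] < 1, so R(10, 10) > 95.


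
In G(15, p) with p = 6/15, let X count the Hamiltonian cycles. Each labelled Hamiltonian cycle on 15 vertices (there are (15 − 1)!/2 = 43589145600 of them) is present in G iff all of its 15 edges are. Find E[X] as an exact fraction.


K_15 has (15 − 1)!/2 = 43589145600 labelled Hamiltonian cycles.
For each such Hamiltonian cycle H, let X_H = 1 if all 15 edges of H are present in G. Then P[X_H = 1] = p^{15} = (2/5)^{15} = 32768/30517578125.
By linearity of expectation: E[X] = Σ_H E[X_H] = 43589145600 · p^{15} = 43589145600 · 32768/30517578125 = 57133164920832/1220703125.
Numerically: E[X] ≈ 4.68e+04.

E[X] = 43589145600 · (2/5)^{15} = 57133164920832/1220703125 ≈ 4.68e+04.


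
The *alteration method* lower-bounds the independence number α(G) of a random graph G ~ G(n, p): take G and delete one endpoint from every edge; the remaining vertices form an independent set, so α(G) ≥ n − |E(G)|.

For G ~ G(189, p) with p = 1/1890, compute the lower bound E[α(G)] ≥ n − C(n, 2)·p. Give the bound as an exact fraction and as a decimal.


E[|E(G)|] = C(189, 2)·p = 17766 · (1/1890) = 47/5.
E[α(G)] ≥ n − E[|E(G)|] = 189 − 47/5 = 898/5.
Numerically: ≈ 179.60000.
(This is only a lower bound; the true E[α(G)] may be larger.)

E[α(G)] ≥ 898/5 ≈ 179.60000.


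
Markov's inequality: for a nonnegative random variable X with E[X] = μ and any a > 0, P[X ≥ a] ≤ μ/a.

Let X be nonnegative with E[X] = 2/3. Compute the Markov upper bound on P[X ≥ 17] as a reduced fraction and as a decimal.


μ = E[X] = 2/3, a = 17.
Markov: P[X ≥ 17] ≤ μ/a = (2/3)/17 = 2/51.
Numerically: ≈ 0.0392.
(Since a = 17 > μ = 0.6667, the bound 2/51 is < 1 and informative.)

P[X ≥ 17] ≤ 2/51 ≈ 0.0392.


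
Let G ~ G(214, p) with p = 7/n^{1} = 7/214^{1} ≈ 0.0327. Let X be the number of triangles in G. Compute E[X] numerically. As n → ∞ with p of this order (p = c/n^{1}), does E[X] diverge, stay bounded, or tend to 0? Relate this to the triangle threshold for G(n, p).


Number of potential triangles: C(214, 3) = 1610564.
Each occurs with probability p³ ≈ (0.0327)³ ≈ 3.49988e-05.
By linearity: E[X] = C(214, 3)·p³ ≈ 1610564 · 3.49988e-05 ≈ 56.368.
Here α = 1, so p = 7/n is exactly at the triangle threshold p ~ 1/n. Asymptotically E[X] → c³/6 = 7³/6 = 343/6 ≈ 57.167, a bounded constant. In this regime the triangle count is asymptotically Poisson(c³/6).

E[X] ≈ 56.368; in regime p = Θ(1/n^{1}) E[X] stays bounded (at the triangle threshold p ~ 1/n).
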